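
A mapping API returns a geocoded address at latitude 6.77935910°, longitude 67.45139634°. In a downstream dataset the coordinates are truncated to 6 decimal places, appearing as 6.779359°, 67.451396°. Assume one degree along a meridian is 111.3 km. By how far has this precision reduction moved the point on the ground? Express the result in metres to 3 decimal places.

0.039 metres

Δlat = 6.77935910 − 6.779359 = +0.00000010°; Δlon = 67.45139634 − 67.451396 = +0.00000034°.
North–south shift: 0.00000010 × 111300 = 0.01113 m.
East–west at this latitude: 0.00000034° × 111300 × cos 6.77936° ≈ 0.00000034 × 110522 = 0.0375774 m.
Hypotenuse of the two orthogonal shifts: √(0.01113² + 0.0375774²) = 0.0391911 m.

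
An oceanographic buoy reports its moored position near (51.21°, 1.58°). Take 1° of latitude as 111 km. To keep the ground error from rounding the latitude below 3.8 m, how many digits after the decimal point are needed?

5

One degree of latitude covers 111000 m.
N decimal places → at most half a unit in the last place, 0.5 × 10⁻ᴺ° = 111000/2 × 10⁻ᴺ m.
Need 0.5 × 111000 × 10⁻ᴺ ≤ 3.8 → 10⁻ᴺ ≤ 6.847e-05, so N ≥ 4.16.
So 5 decimal places suffice (0.555 m); 4 would allow up to 5.55 m.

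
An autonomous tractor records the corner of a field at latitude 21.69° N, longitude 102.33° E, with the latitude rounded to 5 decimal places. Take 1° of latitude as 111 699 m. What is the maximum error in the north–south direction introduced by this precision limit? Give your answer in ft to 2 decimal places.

1.83 ft

Rounding to 5 decimal places leaves the latitude within ±5e-06° of the true value.
Along the meridian that is 5e-06° × 111699 m/° = 0.558495 m.
Converting: 0.558495 m × 3.2808 ft/m ≈ 1.8323 ft.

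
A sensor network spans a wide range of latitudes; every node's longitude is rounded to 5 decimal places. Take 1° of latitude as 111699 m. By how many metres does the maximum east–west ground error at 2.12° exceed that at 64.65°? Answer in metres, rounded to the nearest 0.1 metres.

0.3 metres

Rounding to 5 decimal places leaves the longitude within ±5e-06° of the true value.
Error at 2.12° = 5e-06° × 111699 × cos 2.12° ≈ 0.5585 × 0.9993 = 0.55811 m.
Error at 64.65° = 5e-06° × 111699 × cos 64.65° ≈ 0.5585 × 0.4281 = 0.23912 m.
So the lower-latitude error exceeds the higher by 0.55811 − 0.23912 = 0.31899 m.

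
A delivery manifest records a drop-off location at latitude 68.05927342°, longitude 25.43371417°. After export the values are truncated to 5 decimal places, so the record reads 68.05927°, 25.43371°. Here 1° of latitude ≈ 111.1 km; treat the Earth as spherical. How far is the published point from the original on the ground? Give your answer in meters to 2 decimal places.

The latitude changed by +0.00000342° and the longitude by +0.00000417°.
North–south shift: 0.00000342 × 111100 = 0.379962 m.
East–west at this latitude: 0.00000417° × 111100 × cos 68.0593° ≈ 0.00000417 × 41512.2 = 0.173106 m.
Distance: √(0.379962² + 0.173106²) ≈ 0.417537 m.

0.42 meters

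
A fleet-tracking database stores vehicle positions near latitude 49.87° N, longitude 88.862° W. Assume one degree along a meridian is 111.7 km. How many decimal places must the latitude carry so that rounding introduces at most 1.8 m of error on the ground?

5

One degree of latitude covers 111700 m.
Rounding to N decimal places gives at most 0.5 × 10⁻ᴺ degrees of error, i.e. 0.5 × 10⁻ᴺ × 111700 m.
Need 0.5 × 111700 × 10⁻ᴺ ≤ 1.8 → 10⁻ᴺ ≤ 3.223e-05, so N ≥ 4.49.
So 5 decimal places suffice (0.558 m); 4 would allow up to 5.58 m.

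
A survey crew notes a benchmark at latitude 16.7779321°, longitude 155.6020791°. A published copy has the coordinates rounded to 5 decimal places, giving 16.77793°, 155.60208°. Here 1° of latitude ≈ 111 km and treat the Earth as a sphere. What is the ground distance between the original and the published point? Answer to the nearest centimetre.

The latitude changed by +0.0000021° and the longitude by -0.0000009°.
N–S: 0.0000021° × 111000 m/° = 0.2331 m.
E–W at 16.7779°: -0.0000009° × 111000 × cos 16.7779° = -0.0000009 × 111000 × 0.9574 ≈ -0.0956473 m.
Combined displacement = (0.2331² + 0.0956473²)^½ ≈ 0.25196 m.
That is 0.25196 m = 25.196 cm.

25 centimetres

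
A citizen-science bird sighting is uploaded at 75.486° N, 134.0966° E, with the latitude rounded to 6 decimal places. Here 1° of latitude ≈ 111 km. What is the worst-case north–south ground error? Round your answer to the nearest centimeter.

Rounding to 6 decimal places leaves the latitude within ±5e-07° of the true value.
Along the meridian that is 5e-07° × 111000 m/° = 0.0555 m.
That is 0.0555 m = 5.55 cm.

6 centimeters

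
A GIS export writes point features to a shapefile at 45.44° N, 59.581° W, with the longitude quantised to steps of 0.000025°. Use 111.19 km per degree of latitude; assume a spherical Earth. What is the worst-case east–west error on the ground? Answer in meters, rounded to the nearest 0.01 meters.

0.98 meters

With a 0.000025° grid the true value lies within half a step, ±0.000025°/2 = ±1.25e-05°, of the stored one.
One degree of longitude at 45.44° is 111190 × cos 45.44° ≈ 111190 × 0.7017 = 78017.1 m.
Maximum E–W displacement: 1.25e-05 × 78017.1 = 0.975214 m.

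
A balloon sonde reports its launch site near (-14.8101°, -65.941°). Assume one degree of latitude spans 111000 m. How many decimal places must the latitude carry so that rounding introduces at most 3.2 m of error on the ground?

One degree of latitude covers 111000 m.
Rounding to N decimal places gives at most 0.5 × 10⁻ᴺ degrees of error, i.e. 0.5 × 10⁻ᴺ × 111000 m.
Setting 55500 × 10⁻ᴺ ≤ 3.2 gives 10ᴺ ≥ 1.734e+04, i.e. N ≥ 4.24.
So 5 decimal places suffice (0.555 m); 4 would allow up to 5.55 m.

5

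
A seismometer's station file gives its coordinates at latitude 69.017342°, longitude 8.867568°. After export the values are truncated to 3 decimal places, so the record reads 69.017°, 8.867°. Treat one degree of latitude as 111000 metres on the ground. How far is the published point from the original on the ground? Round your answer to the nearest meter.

44 meters

The latitude changed by +0.000342° and the longitude by +0.000568°.
N–S: 0.000342° × 111000 m/° = 37.962 m.
E–W at 69.017°: 0.000568° × 111000 × cos 69.017° = 0.000568 × 111000 × 0.3581 ≈ 22.5769 m.
Distance: √(37.962² + 22.5769²) ≈ 44.1682 m.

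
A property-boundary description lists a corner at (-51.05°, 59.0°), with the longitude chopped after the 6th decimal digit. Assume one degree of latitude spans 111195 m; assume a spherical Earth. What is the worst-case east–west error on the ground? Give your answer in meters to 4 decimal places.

0.0699 meters

Truncating at 6 decimal places can drop up to a full unit in the last place, so the longitude may be off by as much as 1e-06°.
One degree of longitude at 51.05° is 111195 × cos 51.05° ≈ 111195 × 0.6286 = 69901.8 m.
So at most 1e-06° × 69901.8 ≈ 0.0699018 m east–west.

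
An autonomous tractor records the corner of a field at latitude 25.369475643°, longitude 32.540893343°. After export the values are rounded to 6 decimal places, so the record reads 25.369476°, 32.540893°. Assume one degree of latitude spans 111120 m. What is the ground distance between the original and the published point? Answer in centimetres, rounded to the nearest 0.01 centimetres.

The latitude changed by -0.000000357° and the longitude by +0.000000343°.
North–south shift: -0.000000357 × 111120 = -0.0396698 m.
E–W at 25.3695°: 0.000000343° × 111120 × cos 25.3695° = 0.000000343 × 111120 × 0.9036 ≈ 0.0344386 m.
Hypotenuse of the two orthogonal shifts: √(0.0396698² + 0.0344386²) = 0.052533 m.
That is 0.052533 m = 5.2533 cm.

5.25 centimetres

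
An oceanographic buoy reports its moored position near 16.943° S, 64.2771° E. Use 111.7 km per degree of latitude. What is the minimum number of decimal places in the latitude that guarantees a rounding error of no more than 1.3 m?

5 decimal places

One degree of latitude covers 111700 m.
N decimal places → at most half a unit in the last place, 0.5 × 10⁻ᴺ° = 111700/2 × 10⁻ᴺ m.
Need 0.5 × 111700 × 10⁻ᴺ ≤ 1.3 → 10⁻ᴺ ≤ 2.328e-05, so N ≥ 4.63.
So 5 decimal places suffice (0.558 m); 4 would allow up to 5.58 m.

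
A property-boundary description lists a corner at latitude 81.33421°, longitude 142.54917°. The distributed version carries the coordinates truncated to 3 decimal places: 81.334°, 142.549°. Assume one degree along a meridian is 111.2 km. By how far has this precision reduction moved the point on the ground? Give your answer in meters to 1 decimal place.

23.5 meters

Δlat = 81.33421 − 81.334 = +0.00021°; Δlon = 142.54917 − 142.549 = +0.00017°.
North–south shift: 0.00021 × 111200 = 23.352 m.
E–W at 81.334°: 0.00017° × 111200 × cos 81.334° = 0.00017 × 111200 × 0.1507 ≈ 2.84835 m.
Hypotenuse of the two orthogonal shifts: √(23.352² + 2.84835²) = 23.5251 m.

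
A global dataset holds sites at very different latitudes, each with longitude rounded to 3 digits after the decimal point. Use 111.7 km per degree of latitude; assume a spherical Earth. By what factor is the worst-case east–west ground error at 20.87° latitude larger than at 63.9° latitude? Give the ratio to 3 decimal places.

2.124

Rounding to 3 decimal places leaves the longitude within ±0.0005° of the true value.
Error at 20.87° = 0.0005° × 111700 × cos 20.87° ≈ 55.85 × 0.9344 = 52.186 m.
Error at 63.9° = 0.0005° × 111700 × cos 63.9° ≈ 55.85 × 0.4399 = 24.571 m.
The ratio reduces to cos 20.87° / cos 63.9° = 0.9344/0.4399 ≈ 2.1239.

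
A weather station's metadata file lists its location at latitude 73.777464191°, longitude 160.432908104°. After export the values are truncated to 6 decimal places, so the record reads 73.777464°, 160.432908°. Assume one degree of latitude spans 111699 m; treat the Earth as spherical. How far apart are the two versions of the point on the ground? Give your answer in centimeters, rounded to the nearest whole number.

2 centimeters

The latitude changed by +0.000000191° and the longitude by +0.000000104°.
North–south shift: 0.000000191 × 111699 = 0.0213345 m.
East–west at this latitude: 0.000000104° × 111699 × cos 73.7775° ≈ 0.000000104 × 31205.2 = 0.00324534 m.
Distance: √(0.0213345² + 0.00324534²) ≈ 0.0215799 m.
That is 0.0215799 m = 2.158 cm.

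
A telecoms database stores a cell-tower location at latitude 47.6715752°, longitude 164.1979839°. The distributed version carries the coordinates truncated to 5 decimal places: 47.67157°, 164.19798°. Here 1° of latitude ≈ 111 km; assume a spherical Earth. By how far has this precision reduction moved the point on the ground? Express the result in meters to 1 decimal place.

0.6 meters

The latitude changed by +0.0000052° and the longitude by +0.0000039°.
N–S: 0.0000052° × 111000 m/° = 0.5772 m.
E–W at 47.6716°: 0.0000039° × 111000 × cos 47.6716° = 0.0000039 × 111000 × 0.6734 ≈ 0.291506 m.
Hypotenuse of the two orthogonal shifts: √(0.5772² + 0.291506²) = 0.646634 m.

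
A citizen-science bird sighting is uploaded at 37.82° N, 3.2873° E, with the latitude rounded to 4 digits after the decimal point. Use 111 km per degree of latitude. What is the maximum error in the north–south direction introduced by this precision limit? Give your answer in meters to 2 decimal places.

Rounding to 4 decimal places leaves the latitude within ±5e-05° of the true value.
So the N–S error is at most 5e-05 × 111000 = 5.55 m.

5.55 meters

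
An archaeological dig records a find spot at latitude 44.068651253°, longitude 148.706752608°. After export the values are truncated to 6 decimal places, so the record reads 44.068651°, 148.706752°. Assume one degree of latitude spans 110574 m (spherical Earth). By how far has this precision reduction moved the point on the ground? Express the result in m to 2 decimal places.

Δlat = 44.068651253 − 44.068651 = +0.000000253°; Δlon = 148.706752608 − 148.706752 = +0.000000608°.
N–S: 0.000000253° × 110574 m/° = 0.0279752 m.
East–west at this latitude: 0.000000608° × 110574 × cos 44.0687° ≈ 0.000000608 × 79448.2 = 0.0483045 m.
Distance: √(0.0279752² + 0.0483045²) ≈ 0.0558206 m.

0.06 m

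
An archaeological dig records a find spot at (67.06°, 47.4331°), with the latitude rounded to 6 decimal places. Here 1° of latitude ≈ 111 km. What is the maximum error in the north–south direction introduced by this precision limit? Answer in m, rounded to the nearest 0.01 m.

0.06 m

Rounding to 6 decimal places leaves the latitude within ±5e-07° of the true value.
North–south distance: 5e-07° × 111000 m/° = 0.0555 m.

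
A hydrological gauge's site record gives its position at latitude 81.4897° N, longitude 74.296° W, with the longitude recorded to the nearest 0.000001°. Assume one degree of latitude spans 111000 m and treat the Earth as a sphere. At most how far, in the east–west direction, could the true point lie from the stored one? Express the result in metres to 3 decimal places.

0.008 metres

Rounding to 6 decimal places leaves the longitude within ±5e-07° of the true value.
At latitude 81.4897° a degree of longitude spans 111000 m × cos 81.4897° = 111000 × 0.1480 ≈ 16426.6 m.
Maximum E–W displacement: 5e-07 × 16426.6 = 0.00821329 m.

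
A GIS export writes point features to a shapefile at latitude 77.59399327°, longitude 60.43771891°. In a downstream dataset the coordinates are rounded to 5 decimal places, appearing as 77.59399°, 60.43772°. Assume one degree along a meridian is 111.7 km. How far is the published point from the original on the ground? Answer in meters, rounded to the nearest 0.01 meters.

0.37 meters

The latitude changed by +0.00000327° and the longitude by -0.00000109°.
N–S: 0.00000327° × 111700 m/° = 0.365259 m.
East–west at this latitude: -0.00000109° × 111700 × cos 77.594° ≈ -0.00000109 × 23997.4 = -0.0261571 m.
Combined displacement = (0.365259² + 0.0261571²)^½ ≈ 0.366194 m.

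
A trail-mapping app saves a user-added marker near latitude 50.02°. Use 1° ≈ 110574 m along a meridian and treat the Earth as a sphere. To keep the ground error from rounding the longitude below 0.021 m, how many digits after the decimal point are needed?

At 50.02° one degree of longitude covers 110574 × cos 50.02° ≈ 110574 × 0.6425 ≈ 71046 m.
With N decimal places the half-ulp bound is 0.5·10⁻ᴺ°, or 0.5·10⁻ᴺ × 71046 m on the ground.
Need 0.5 × 71046 × 10⁻ᴺ ≤ 0.021 → 10⁻ᴺ ≤ 5.912e-07, so N ≥ 6.23.
N = 6 would give 0.0355 m (too coarse); N = 7 gives 0.00355 m ≤ 0.021 m.

7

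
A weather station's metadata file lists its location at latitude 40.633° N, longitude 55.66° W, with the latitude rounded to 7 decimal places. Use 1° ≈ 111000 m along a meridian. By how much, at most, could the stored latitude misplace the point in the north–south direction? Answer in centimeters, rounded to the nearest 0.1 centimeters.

0.6 centimeters

Rounding to 7 decimal places leaves the latitude within ±5e-08° of the true value.
Along the meridian that is 5e-08° × 111000 m/° = 0.00555 m.
That is 0.00555 m = 0.555 cm.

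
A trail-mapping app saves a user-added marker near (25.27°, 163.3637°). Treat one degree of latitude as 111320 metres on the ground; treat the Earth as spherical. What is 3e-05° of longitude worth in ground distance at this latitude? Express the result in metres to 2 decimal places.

3.02 metres

3e-05° of longitude at 25.27° is 3e-05 × 111320 × cos 25.27° ≈ 3e-05 × 100667 = 3.02002 m.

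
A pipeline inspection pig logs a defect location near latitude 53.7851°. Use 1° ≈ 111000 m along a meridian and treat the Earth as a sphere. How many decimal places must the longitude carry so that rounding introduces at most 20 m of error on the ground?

At 53.7851° one degree of longitude covers 111000 × cos 53.7851° ≈ 111000 × 0.5908 ≈ 65580.5 m.
Rounding to N decimal places gives at most 0.5 × 10⁻ᴺ degrees of error, i.e. 0.5 × 10⁻ᴺ × 65580.5 m.
Setting 32790.3 × 10⁻ᴺ ≤ 20 gives 10ᴺ ≥ 1640, i.e. N ≥ 3.21.
N = 3 would give 32.8 m (too coarse); N = 4 gives 3.28 m ≤ 20 m.

4 decimal places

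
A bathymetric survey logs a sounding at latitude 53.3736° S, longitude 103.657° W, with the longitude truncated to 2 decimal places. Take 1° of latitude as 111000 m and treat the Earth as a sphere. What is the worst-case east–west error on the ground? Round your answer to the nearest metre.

Truncating at 2 decimal places can drop up to a full unit in the last place, so the longitude may be off by as much as 0.01°.
At latitude 53.3736° a degree of longitude spans 111000 m × cos 53.3736° = 111000 × 0.5966 ≈ 66222 m.
So at most 0.01° × 66222 ≈ 662.22 m east–west.

662 metres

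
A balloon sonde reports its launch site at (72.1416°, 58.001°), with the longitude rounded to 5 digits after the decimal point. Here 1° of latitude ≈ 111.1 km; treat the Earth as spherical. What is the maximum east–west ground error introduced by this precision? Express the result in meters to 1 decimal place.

0.2 meters

Rounding to 5 decimal places leaves the longitude within ±5e-06° of the true value.
Parallels shrink by cos φ, so at 72.1416° a degree of longitude is 111100 × 0.3067 ≈ 34070.6 m.
So at most 5e-06° × 34070.6 ≈ 0.170353 m east–west.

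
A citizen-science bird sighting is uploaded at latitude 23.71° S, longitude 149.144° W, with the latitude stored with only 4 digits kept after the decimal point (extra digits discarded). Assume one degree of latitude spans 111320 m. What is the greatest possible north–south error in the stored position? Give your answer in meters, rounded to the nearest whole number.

Truncating at 4 decimal places can drop up to a full unit in the last place, so the latitude may be off by as much as 0.0001°.
Along the meridian that is 0.0001° × 111320 m/° = 11.132 m.

11 meters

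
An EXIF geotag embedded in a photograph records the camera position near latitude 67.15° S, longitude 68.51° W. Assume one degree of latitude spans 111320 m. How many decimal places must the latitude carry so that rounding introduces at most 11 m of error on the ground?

4 decimal places

One degree of latitude covers 111320 m.
With N decimal places the half-ulp bound is 0.5·10⁻ᴺ°, or 0.5·10⁻ᴺ × 111320 m on the ground.
Need 0.5 × 111320 × 10⁻ᴺ ≤ 11 → 10⁻ᴺ ≤ 1.976e-04, so N ≥ 3.70.
At 3 places the error can reach 55.7 m, but 4 places keeps it to 5.57 m.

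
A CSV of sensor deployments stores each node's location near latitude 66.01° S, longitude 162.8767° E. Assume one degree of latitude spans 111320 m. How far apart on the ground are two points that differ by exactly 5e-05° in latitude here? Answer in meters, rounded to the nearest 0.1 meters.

Along a meridian 5e-05° is 5e-05 × 111320 = 5.566 m.

5.6 meters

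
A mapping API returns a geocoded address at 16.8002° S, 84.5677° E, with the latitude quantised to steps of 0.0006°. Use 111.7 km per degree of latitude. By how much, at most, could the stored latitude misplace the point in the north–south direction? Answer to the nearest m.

34 m

With a 0.0006° grid the true value lies within half a step, ±0.0006°/2 = ±0.0003°, of the stored one.
Along the meridian that is 0.0003° × 111700 m/° = 33.51 m.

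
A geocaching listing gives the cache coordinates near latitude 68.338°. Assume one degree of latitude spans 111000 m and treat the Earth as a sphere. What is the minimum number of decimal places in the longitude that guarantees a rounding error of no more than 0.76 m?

At 68.338° one degree of longitude covers 111000 × cos 68.338° ≈ 111000 × 0.3691 ≈ 40973.5 m.
With N decimal places the half-ulp bound is 0.5·10⁻ᴺ°, or 0.5·10⁻ᴺ × 40973.5 m on the ground.
Setting 20486.7 × 10⁻ᴺ ≤ 0.76 gives 10ᴺ ≥ 2.696e+04, i.e. N ≥ 4.43.
N = 4 would give 2.05 m (too coarse); N = 5 gives 0.205 m ≤ 0.76 m.

5 decimal places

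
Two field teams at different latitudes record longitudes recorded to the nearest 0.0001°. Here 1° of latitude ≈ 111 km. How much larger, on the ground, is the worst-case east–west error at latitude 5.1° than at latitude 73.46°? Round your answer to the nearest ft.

Rounding to 4 decimal places leaves the longitude within ±5e-05° of the true value.
Error at 5.1° = 5e-05° × 111000 × cos 5.1° ≈ 5.55 × 0.9960 = 5.528 m.
At 73.46°: 5e-05° × 111000 × cos 73.46° = 5e-05 × 111000 × 0.2847 ≈ 1.58 m.
Difference: 5.528 − 1.58 = 3.948 m.
In feet: 3.94803 m ÷ 0.3048 ≈ 12.953 ft.

13 ft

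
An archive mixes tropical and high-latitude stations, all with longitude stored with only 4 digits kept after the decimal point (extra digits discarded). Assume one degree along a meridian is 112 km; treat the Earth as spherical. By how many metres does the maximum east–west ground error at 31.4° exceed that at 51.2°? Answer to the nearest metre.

3 metres

Truncating at 4 decimal places can drop up to a full unit in the last place, so the longitude may be off by as much as 0.0001°.
At 31.4°: 0.0001° × 112000 × cos 31.4° = 0.0001 × 112000 × 0.8536 ≈ 9.5598 m.
At 51.2°: 0.0001° × 112000 × cos 51.2° = 0.0001 × 112000 × 0.6266 ≈ 7.018 m.
So the lower-latitude error exceeds the higher by 9.5598 − 7.018 = 2.5418 m.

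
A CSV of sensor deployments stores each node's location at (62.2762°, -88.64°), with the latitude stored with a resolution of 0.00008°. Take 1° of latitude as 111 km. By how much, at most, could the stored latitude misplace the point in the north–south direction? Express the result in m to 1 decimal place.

4.4 m

With a 0.00008° grid the true value lies within half a step, ±0.00008°/2 = ±4e-05°, of the stored one.
North–south distance: 4e-05° × 111000 m/° = 4.44 m.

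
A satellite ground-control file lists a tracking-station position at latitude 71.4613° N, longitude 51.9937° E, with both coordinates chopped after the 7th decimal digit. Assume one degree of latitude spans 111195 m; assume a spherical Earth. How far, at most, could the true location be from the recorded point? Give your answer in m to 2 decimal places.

0.01 m

Truncating at 7 decimal places can drop up to a full unit in the last place, so each coordinate may be off by as much as 1e-07°.
N–S: 1e-07° × 111195 m/° = 0.0111195 m.
Longitude error → 1e-07 × 111195 × cos 71.4613° = 1e-07 × 111195 × 0.3179 ≈ 0.00353539 m.
Combining orthogonally: (0.0111195² + 0.00353539²)^½ ≈ 0.011668 m.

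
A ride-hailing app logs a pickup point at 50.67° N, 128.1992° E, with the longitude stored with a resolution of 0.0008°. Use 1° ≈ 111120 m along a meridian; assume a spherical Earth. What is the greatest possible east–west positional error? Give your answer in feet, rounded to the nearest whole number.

With a 0.0008° grid the true value lies within half a step, ±0.0008°/2 = ±0.0004°, of the stored one.
At latitude 50.67° a degree of longitude spans 111120 m × cos 50.67° = 111120 × 0.6338 ≈ 70426.3 m.
East–west error: 0.0004° × 70426.3 m/° ≈ 28.1705 m.
In feet: 28.1705 m ÷ 0.3048 ≈ 92.423 ft.

92 feet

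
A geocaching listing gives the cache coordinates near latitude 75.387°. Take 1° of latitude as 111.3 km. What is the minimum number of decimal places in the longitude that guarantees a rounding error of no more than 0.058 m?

6 decimal places

At 75.387° one degree of longitude covers 111300 × cos 75.387° ≈ 111300 × 0.2523 ≈ 28079.8 m.
N decimal places → at most half a unit in the last place, 0.5 × 10⁻ᴺ° = 28079.8/2 × 10⁻ᴺ m.
Need 0.5 × 28079.8 × 10⁻ᴺ ≤ 0.058 → 10⁻ᴺ ≤ 4.131e-06, so N ≥ 5.38.
N = 5 would give 0.14 m (too coarse); N = 6 gives 0.014 m ≤ 0.058 m.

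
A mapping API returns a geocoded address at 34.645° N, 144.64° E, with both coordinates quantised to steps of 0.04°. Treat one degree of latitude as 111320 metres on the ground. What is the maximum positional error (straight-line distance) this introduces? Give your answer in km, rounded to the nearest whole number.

With a 0.04° grid the true value lies within half a step, ±0.04°/2 = ±0.02°, of the stored one.
Latitude error → 0.02 × 111320 = 2226.4 m along the meridian.
East–west component at 34.645°: 0.02° × 111320 × cos 34.645° ≈ 0.02 × 91581.9 ≈ 1831.64 m.
Worst case both components are at the extreme and orthogonal: √(2226.4² + 1831.64²) ≈ 2883.01 m.
That is 2883.01 m = 2.883 km.

3 km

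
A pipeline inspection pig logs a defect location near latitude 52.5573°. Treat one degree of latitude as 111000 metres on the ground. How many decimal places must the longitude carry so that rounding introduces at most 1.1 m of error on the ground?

5 decimal places

At 52.5573° one degree of longitude covers 111000 × cos 52.5573° ≈ 111000 × 0.6080 ≈ 67484.4 m.
With N decimal places the half-ulp bound is 0.5·10⁻ᴺ°, or 0.5·10⁻ᴺ × 67484.4 m on the ground.
Need 0.5 × 67484.4 × 10⁻ᴺ ≤ 1.1 → 10⁻ᴺ ≤ 3.260e-05, so N ≥ 4.49.
At 4 places the error can reach 3.37 m, but 5 places keeps it to 0.337 m.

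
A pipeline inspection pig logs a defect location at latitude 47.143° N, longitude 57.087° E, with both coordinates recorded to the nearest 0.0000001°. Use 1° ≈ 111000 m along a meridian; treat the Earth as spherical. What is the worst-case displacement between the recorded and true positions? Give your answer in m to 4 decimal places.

Rounding to 7 decimal places leaves each coordinate within ±5e-08° of the true value.
North–south component: 5e-08° × 111000 = 0.00555 m.
East–west component at 47.143°: 5e-08° × 111000 × cos 47.143° ≈ 5e-08 × 75499 ≈ 0.00377495 m.
Worst case both components are at the extreme and orthogonal: √(0.00555² + 0.00377495²) ≈ 0.00671213 m.

0.0067 m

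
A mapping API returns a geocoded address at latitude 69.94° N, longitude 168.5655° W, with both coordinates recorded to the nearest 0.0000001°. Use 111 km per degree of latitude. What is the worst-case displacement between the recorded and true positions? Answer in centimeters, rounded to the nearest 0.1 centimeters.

Rounding to 7 decimal places leaves each coordinate within ±5e-08° of the true value.
N–S: 5e-08° × 111000 m/° = 0.00555 m.
East–west component at 69.94°: 5e-08° × 111000 × cos 69.94° ≈ 5e-08 × 38073.4 ≈ 0.00190367 m.
The two errors are perpendicular, so the maximum displacement is √(0.00555² + 0.00190367²) ≈ 0.00586741 m.
That is 0.00586741 m = 0.58674 cm.

0.6 centimeters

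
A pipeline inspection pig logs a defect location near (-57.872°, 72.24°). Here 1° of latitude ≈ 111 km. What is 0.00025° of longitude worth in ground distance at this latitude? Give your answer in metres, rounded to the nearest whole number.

One degree of longitude here spans 111000 × cos 57.872° = 111000 × 0.5318 ≈ 59031.2 m; 0.00025° of that is 14.7578 m.

15 metres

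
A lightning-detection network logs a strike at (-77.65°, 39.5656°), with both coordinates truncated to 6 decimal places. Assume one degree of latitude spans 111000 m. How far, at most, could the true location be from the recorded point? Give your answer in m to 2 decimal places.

Truncating at 6 decimal places can drop up to a full unit in the last place, so each coordinate may be off by as much as 1e-06°.
Latitude error → 1e-06 × 111000 = 0.111 m along the meridian.
Longitude error → 1e-06 × 111000 × cos 77.65° = 1e-06 × 111000 × 0.2139 ≈ 0.023741 m.
Combining orthogonally: (0.111² + 0.023741²)^½ ≈ 0.113511 m.

0.11 m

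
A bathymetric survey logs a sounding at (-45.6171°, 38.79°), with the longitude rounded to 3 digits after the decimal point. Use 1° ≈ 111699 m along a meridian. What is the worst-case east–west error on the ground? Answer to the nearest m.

Rounding to 3 decimal places leaves the longitude within ±0.0005° of the true value.
Parallels shrink by cos φ, so at 45.6171° a degree of longitude is 111699 × 0.6995 ≈ 78127.9 m.
Maximum E–W displacement: 0.0005 × 78127.9 = 39.0639 m.

39 m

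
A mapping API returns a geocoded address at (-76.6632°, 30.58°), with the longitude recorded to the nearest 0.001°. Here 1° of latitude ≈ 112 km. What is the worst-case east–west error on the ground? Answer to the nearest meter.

13 meters

Rounding to 3 decimal places leaves the longitude within ±0.0005° of the true value.
At latitude 76.6632° a degree of longitude spans 112000 m × cos 76.6632° = 112000 × 0.2307 ≈ 25835.6 m.
Maximum E–W displacement: 0.0005 × 25835.6 = 12.9178 m.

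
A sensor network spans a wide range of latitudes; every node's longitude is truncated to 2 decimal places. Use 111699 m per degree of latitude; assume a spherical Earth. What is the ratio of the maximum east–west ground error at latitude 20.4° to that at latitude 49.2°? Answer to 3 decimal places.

Truncating at 2 decimal places can drop up to a full unit in the last place, so the longitude may be off by as much as 0.01°.
Error at 20.4° = 0.01° × 111699 × cos 20.4° ≈ 1117 × 0.9373 = 1046.9 m.
At 49.2°: 0.01° × 111699 × cos 49.2° = 0.01 × 111699 × 0.6534 ≈ 729.86 m.
The ratio reduces to cos 20.4° / cos 49.2° = 0.9373/0.6534 ≈ 1.4344.

1.434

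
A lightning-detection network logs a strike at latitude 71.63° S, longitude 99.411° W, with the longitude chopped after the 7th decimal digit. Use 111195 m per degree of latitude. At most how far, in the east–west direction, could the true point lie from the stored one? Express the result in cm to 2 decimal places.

0.35 cm

Truncating at 7 decimal places can drop up to a full unit in the last place, so the longitude may be off by as much as 1e-07°.
One degree of longitude at 71.63° is 111195 × cos 71.63° ≈ 111195 × 0.3152 = 35043.3 m.
East–west error: 1e-07° × 35043.3 m/° ≈ 0.00350433 m.
That is 0.00350433 m = 0.35043 cm.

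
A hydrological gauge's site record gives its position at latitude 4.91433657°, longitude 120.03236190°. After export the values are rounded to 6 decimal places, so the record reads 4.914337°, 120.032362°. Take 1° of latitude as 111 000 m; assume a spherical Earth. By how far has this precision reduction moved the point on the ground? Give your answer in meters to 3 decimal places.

Δlat = 4.91433657 − 4.914337 = -0.00000043°; Δlon = 120.03236190 − 120.032362 = -0.00000010°.
North–south shift: -0.00000043 × 111000 = -0.04773 m.
East–west at this latitude: -0.00000010° × 111000 × cos 4.91434° ≈ -0.00000010 × 110592 = -0.0110592 m.
Hypotenuse of the two orthogonal shifts: √(0.04773² + 0.0110592²) = 0.0489945 m.

0.049 meters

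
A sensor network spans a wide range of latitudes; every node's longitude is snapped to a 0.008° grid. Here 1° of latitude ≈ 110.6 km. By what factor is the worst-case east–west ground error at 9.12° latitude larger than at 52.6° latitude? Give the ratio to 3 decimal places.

1.626

With a 0.008° grid the true value lies within half a step, ±0.008°/2 = ±0.004°, of the stored one.
Error at 9.12° = 0.004° × 110600 × cos 9.12° ≈ 442.4 × 0.9874 = 436.81 m.
At 52.6°: 0.004° × 110600 × cos 52.6° = 0.004 × 110600 × 0.6074 ≈ 268.7 m.
The ratio reduces to cos 9.12° / cos 52.6° = 0.9874/0.6074 ≈ 1.6256.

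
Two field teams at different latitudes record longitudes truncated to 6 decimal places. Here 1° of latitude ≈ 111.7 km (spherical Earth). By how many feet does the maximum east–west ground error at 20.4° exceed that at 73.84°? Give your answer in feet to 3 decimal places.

Truncating at 6 decimal places can drop up to a full unit in the last place, so the longitude may be off by as much as 1e-06°.
Error at 20.4° = 1e-06° × 111700 × cos 20.4° ≈ 0.1117 × 0.9373 = 0.10469 m.
Error at 73.84° = 1e-06° × 111700 × cos 73.84° ≈ 0.1117 × 0.2783 = 0.031088 m.
So the lower-latitude error exceeds the higher by 0.10469 − 0.031088 = 0.073606 m.
Converting: 0.073606 m × 3.2808 ft/m ≈ 0.24149 ft.

0.241 feet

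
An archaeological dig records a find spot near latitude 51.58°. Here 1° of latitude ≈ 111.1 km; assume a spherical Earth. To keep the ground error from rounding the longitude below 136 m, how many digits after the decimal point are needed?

At 51.58° one degree of longitude covers 111100 × cos 51.58° ≈ 111100 × 0.6214 ≈ 69039.9 m.
Rounding to N decimal places gives at most 0.5 × 10⁻ᴺ degrees of error, i.e. 0.5 × 10⁻ᴺ × 69039.9 m.
Need 0.5 × 69039.9 × 10⁻ᴺ ≤ 136 → 10⁻ᴺ ≤ 3.940e-03, so N ≥ 2.40.
N = 2 would give 345 m (too coarse); N = 3 gives 34.5 m ≤ 136 m.

3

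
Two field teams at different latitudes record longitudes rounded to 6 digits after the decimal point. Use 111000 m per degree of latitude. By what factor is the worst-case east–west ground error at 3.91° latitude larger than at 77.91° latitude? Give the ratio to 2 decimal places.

Rounding to 6 decimal places leaves the longitude within ±5e-07° of the true value.
At 3.91°: 5e-07° × 111000 × cos 3.91° = 5e-07 × 111000 × 0.9977 ≈ 0.055371 m.
Error at 77.91° = 5e-07° × 111000 × cos 77.91° ≈ 0.0555 × 0.2094 = 0.011624 m.
Ratio: 0.055371 / 0.011624 = cos 3.91° / cos 77.91° ≈ 4.7633.

4.76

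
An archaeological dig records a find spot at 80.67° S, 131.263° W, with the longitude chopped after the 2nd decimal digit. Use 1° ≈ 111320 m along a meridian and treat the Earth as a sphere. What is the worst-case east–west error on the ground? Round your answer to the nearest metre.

Truncating at 2 decimal places can drop up to a full unit in the last place, so the longitude may be off by as much as 0.01°.
One degree of longitude at 80.67° is 111320 × cos 80.67° ≈ 111320 × 0.1621 = 18047.3 m.
So at most 0.01° × 18047.3 ≈ 180.473 m east–west.

180 metres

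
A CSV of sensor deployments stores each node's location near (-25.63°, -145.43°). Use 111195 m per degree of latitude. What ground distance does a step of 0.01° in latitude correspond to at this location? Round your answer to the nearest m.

1112 m

0.01° × 111195 m/° = 1111.95 m.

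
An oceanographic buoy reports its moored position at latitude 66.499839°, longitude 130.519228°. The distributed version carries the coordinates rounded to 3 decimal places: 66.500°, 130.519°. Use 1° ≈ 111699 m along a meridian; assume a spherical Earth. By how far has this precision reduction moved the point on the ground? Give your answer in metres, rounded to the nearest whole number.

21 metres

The latitude changed by -0.000161° and the longitude by +0.000228°.
North–south shift: -0.000161 × 111699 = -17.9835 m.
East–west at this latitude: 0.000228° × 111699 × cos 66.5° ≈ 0.000228 × 44539.9 = 10.1551 m.
Hypotenuse of the two orthogonal shifts: √(17.9835² + 10.1551²) = 20.6527 m.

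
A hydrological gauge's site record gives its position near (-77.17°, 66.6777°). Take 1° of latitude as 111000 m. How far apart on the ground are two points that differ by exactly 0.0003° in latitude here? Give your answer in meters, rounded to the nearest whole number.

0.0003° × 111000 m/° = 33.3 m.

33 meters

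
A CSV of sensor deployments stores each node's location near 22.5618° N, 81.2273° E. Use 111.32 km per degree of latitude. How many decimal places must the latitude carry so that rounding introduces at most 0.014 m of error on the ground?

One degree of latitude covers 111320 m.
With N decimal places the half-ulp bound is 0.5·10⁻ᴺ°, or 0.5·10⁻ᴺ × 111320 m on the ground.
Setting 55660 × 10⁻ᴺ ≤ 0.014 gives 10ᴺ ≥ 3.976e+06, i.e. N ≥ 6.60.
N = 6 would give 0.0557 m (too coarse); N = 7 gives 0.00557 m ≤ 0.014 m.

7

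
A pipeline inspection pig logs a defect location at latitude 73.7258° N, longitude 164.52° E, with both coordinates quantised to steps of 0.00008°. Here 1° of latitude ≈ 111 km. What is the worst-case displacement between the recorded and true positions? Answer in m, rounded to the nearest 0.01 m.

4.61 m

With a 0.00008° grid the true value lies within half a step, ±0.00008°/2 = ±4e-05°, of the stored one.
N–S: 4e-05° × 111000 m/° = 4.44 m.
Longitude error → 4e-05 × 111000 × cos 73.7258° = 4e-05 × 111000 × 0.2802 ≈ 1.24424 m.
Combining orthogonally: (4.44² + 1.24424²)^½ ≈ 4.61104 m.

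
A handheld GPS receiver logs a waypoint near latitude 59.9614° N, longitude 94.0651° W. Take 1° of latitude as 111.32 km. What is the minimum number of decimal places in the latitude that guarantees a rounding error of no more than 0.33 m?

6 decimal places

One degree of latitude covers 111320 m.
Rounding to N decimal places gives at most 0.5 × 10⁻ᴺ degrees of error, i.e. 0.5 × 10⁻ᴺ × 111320 m.
Need 0.5 × 111320 × 10⁻ᴺ ≤ 0.33 → 10⁻ᴺ ≤ 5.929e-06, so N ≥ 5.23.
N = 5 would give 0.557 m (too coarse); N = 6 gives 0.0557 m ≤ 0.33 m.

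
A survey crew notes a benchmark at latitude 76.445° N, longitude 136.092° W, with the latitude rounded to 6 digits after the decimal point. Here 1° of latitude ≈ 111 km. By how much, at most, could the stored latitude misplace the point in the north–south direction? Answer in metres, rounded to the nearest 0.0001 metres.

0.0555 metres

Rounding to 6 decimal places leaves the latitude within ±5e-07° of the true value.
North–south distance: 5e-07° × 111000 m/° = 0.0555 m.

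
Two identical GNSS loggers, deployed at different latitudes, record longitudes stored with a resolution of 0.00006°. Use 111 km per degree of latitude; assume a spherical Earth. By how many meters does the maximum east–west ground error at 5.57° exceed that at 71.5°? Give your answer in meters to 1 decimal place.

With a 0.00006° grid the true value lies within half a step, ±0.00006°/2 = ±3e-05°, of the stored one.
Error at 5.57° = 3e-05° × 111000 × cos 5.57° ≈ 3.33 × 0.9953 = 3.3143 m.
At 71.5°: 3e-05° × 111000 × cos 71.5° = 3e-05 × 111000 × 0.3173 ≈ 1.0566 m.
Difference: 3.3143 − 1.0566 = 2.2577 m.

2.3 meters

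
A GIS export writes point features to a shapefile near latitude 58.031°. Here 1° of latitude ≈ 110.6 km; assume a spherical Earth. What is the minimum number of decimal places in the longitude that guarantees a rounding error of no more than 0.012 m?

7

At 58.031° one degree of longitude covers 110600 × cos 58.031° ≈ 110600 × 0.5295 ≈ 58558.3 m.
Rounding to N decimal places gives at most 0.5 × 10⁻ᴺ degrees of error, i.e. 0.5 × 10⁻ᴺ × 58558.3 m.
Setting 29279.2 × 10⁻ᴺ ≤ 0.012 gives 10ᴺ ≥ 2.44e+06, i.e. N ≥ 6.39.
N = 6 would give 0.0293 m (too coarse); N = 7 gives 0.00293 m ≤ 0.012 m.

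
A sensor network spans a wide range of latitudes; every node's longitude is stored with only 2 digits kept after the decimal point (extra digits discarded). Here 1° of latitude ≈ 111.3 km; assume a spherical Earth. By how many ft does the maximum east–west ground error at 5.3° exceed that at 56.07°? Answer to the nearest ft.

Truncating at 2 decimal places can drop up to a full unit in the last place, so the longitude may be off by as much as 0.01°.
At 5.3°: 0.01° × 111300 × cos 5.3° = 0.01 × 111300 × 0.9957 ≈ 1108.2 m.
At 56.07°: 0.01° × 111300 × cos 56.07° = 0.01 × 111300 × 0.5582 ≈ 621.25 m.
So the lower-latitude error exceeds the higher by 1108.2 − 621.25 = 486.99 m.
In feet: 486.988 m ÷ 0.3048 ≈ 1597.7 ft.

1598 ft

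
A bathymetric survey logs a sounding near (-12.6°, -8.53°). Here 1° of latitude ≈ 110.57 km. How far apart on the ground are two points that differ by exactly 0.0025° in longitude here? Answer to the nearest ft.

885 ft

0.0025° of longitude at 12.6° is 0.0025 × 110570 × cos 12.6° ≈ 0.0025 × 107907 = 269.768 m.
Converting: 269.768 m × 3.2808 ft/m ≈ 885.06 ft.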